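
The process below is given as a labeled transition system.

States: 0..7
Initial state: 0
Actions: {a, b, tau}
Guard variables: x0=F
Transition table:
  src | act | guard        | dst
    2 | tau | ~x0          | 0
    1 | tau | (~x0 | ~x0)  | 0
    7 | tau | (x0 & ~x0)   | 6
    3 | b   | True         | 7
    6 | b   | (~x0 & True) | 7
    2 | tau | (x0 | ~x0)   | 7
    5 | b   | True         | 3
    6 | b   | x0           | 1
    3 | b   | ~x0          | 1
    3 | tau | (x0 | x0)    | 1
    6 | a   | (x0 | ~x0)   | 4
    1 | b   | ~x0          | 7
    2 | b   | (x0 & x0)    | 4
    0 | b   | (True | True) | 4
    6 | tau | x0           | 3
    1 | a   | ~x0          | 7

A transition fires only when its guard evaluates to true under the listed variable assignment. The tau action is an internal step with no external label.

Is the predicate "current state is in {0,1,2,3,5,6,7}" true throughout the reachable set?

Answer: INVARIANT VIOLATED at state 4

Working:
Safe = {0,1,2,3,5,6,7}
R = {0,4}
  0: safe
  4: outside
witness against invariant: b → 4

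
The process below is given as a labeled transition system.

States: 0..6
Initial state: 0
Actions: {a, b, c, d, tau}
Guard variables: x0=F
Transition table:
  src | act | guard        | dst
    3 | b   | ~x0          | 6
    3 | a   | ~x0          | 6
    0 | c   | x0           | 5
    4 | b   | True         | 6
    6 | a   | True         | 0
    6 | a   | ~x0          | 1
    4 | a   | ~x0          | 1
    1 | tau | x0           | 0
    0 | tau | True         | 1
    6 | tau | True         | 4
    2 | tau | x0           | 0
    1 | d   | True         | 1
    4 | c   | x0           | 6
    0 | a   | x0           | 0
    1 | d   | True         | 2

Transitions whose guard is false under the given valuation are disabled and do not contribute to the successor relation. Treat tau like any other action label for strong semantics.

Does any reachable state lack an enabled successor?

R = {0,1,2}
  0: tau→1  [1 out]
  1: d→1  d→2  [2 out]
  2: ∅  [no exit]
Path to 2: tau·d

Answer: DEADLOCK at state 2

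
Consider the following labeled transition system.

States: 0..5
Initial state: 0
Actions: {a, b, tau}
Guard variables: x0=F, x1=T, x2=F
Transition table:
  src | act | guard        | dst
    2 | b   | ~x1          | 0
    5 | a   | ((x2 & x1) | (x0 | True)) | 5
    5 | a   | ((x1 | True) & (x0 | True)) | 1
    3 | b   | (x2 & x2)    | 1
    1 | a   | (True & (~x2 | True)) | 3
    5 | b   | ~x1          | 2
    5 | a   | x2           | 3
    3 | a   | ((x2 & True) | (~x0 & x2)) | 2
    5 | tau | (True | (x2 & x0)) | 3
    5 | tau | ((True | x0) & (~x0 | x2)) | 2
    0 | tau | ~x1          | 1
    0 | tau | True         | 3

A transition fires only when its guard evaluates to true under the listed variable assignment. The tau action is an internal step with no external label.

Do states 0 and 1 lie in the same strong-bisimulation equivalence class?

Answer: NOT BISIMILAR

Analysis:
Bisimulation quotient by refinement:
  round 0: {{0,1,2,3,4,5}}
  round 1: {{0},{1},{2,3,4},{5}}
4 equivalence class(es) (converged in 2)
class of 0: {0}; class of 1: {1}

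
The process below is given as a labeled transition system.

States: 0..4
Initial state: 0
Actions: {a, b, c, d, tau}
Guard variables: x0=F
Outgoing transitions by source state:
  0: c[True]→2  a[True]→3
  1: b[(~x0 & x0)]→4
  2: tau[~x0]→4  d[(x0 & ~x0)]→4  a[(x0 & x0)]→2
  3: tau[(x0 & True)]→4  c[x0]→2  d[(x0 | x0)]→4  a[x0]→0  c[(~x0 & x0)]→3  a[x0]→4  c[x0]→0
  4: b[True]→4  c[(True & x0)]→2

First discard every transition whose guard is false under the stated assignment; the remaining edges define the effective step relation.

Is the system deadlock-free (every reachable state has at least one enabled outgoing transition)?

Answer: DEADLOCK at state 3

Analysis:
Reachable = {0,2,3,4}
  0: a→3  c→2  [2 exit(s)]
  2: tau→4  [1 exit(s)]
  3: ∅  [no exit]
  4: b→4  [1 exit(s)]
trace reaching 3: a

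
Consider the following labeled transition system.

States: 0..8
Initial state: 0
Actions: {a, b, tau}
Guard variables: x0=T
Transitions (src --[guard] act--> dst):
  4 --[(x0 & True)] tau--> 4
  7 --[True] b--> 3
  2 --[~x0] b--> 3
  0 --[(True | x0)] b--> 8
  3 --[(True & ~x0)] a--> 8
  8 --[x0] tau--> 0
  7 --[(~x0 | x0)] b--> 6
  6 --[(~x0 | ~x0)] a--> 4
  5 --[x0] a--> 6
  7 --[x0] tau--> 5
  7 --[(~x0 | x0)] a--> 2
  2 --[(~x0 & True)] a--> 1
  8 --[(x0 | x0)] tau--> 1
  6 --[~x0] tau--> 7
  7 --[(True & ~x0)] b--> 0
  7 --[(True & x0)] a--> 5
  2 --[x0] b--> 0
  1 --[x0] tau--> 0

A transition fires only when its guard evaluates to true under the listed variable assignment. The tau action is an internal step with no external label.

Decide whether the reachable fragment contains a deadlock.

Answer: DEADLOCK-FREE

Analysis:
R = {0,1,8}
  0: b→8  [deg 1]
  1: tau→0  [deg 1]
  8: tau→0  tau→1  [deg 2]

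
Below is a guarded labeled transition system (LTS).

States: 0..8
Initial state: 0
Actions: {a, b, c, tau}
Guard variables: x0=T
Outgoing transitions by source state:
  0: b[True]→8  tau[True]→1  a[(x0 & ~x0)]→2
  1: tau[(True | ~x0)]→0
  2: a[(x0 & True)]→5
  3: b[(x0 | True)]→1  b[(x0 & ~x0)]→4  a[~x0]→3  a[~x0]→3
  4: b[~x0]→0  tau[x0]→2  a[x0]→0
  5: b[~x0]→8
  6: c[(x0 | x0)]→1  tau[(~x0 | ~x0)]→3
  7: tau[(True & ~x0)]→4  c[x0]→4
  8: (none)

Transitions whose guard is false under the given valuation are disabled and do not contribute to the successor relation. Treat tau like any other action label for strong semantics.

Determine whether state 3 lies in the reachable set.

Answer: UNREACHABLE

Analysis:
After dropping false guards: 9 live edges.
L0 = {0}
L1 = {1,8}  cumulative {0,1,8}
Reach set: {0,1,8}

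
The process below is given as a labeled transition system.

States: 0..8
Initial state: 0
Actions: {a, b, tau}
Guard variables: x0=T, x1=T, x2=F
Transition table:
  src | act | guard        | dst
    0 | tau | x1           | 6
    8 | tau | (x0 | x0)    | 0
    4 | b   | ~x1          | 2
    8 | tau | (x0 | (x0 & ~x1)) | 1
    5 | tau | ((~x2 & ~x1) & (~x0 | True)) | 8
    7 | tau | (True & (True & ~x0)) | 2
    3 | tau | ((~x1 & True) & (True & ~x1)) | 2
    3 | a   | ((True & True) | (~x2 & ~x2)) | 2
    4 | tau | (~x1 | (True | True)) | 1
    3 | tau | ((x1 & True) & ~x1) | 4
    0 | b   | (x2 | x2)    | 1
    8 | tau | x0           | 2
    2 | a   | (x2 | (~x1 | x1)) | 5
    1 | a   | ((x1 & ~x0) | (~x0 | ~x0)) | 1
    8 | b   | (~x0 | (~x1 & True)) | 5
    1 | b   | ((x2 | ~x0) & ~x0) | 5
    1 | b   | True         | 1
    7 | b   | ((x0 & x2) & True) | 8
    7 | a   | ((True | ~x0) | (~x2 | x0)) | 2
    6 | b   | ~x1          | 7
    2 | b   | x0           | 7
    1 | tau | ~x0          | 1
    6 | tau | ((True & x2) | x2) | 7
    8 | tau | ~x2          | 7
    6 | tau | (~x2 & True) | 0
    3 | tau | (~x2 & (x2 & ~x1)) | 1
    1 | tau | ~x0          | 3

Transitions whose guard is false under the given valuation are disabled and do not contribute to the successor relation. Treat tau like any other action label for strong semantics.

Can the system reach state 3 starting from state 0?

Answer: UNREACHABLE

Working:
Guard filter leaves 12 enabled edge(s).
Layer 0: {0}
Layer 1: {6}  now seen {0,6}
R = {0,6}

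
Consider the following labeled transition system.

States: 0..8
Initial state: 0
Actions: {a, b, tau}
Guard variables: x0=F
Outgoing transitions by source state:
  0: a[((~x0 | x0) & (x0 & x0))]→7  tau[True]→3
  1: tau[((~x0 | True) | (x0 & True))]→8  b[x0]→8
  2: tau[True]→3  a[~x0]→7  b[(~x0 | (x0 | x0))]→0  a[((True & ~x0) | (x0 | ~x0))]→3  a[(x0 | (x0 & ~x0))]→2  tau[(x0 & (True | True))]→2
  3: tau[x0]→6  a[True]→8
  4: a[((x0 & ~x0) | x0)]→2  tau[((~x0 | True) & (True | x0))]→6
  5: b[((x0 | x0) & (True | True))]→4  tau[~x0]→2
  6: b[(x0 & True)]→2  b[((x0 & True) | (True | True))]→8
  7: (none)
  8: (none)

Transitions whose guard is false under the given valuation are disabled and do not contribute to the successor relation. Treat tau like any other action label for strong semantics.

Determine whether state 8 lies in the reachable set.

After dropping false guards: 10 live edges.
Layer 0: {0}
Layer 1: {3}  cumulative {0,3}
Layer 2: {8}  cumulative {0,3,8}
Reach set: {0,3,8}
trace reaching 8: tau·a

Answer: REACHABLE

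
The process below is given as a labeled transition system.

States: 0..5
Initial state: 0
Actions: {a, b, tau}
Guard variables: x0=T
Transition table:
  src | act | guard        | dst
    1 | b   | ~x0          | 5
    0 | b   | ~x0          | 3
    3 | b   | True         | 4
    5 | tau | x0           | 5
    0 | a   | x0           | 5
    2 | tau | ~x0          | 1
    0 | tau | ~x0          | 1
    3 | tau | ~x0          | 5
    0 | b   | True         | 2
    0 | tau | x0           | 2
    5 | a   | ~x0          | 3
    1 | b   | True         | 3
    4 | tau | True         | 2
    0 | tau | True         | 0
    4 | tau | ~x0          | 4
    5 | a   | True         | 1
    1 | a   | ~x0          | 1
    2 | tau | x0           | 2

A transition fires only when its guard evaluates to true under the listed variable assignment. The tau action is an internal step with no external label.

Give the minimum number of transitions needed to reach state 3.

Layered search for 3:
  depth 0: {0}
  depth 1: {2,5}
  depth 2: {1}
  depth 3: {3}
first hit 3 at d=3 via a·a·b

Answer: 3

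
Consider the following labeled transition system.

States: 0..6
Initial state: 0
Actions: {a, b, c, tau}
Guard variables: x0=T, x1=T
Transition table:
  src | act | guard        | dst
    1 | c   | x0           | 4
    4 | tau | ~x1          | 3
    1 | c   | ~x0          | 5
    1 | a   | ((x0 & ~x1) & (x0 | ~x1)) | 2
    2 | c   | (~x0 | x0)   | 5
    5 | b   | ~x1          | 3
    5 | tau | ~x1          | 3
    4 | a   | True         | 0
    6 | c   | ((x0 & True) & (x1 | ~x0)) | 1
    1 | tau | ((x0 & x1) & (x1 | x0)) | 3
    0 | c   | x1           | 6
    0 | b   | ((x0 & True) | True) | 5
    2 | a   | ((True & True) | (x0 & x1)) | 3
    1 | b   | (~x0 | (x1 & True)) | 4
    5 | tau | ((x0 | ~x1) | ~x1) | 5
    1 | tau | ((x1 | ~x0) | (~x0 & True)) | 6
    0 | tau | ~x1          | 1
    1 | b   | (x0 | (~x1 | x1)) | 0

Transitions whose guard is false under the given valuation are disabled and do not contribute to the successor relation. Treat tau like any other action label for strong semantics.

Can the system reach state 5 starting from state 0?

Answer: REACHABLE

Working:
Guard filter leaves 12 enabled edge(s).
L0 = {0}
L1 = {5,6}  cumulative {0,5,6}
L2 = {1}  cumulative {0,1,5,6}
L3 = {3,4}  cumulative {0,1,3,4,5,6}
R = {0,1,3,4,5,6}
Path to 5: b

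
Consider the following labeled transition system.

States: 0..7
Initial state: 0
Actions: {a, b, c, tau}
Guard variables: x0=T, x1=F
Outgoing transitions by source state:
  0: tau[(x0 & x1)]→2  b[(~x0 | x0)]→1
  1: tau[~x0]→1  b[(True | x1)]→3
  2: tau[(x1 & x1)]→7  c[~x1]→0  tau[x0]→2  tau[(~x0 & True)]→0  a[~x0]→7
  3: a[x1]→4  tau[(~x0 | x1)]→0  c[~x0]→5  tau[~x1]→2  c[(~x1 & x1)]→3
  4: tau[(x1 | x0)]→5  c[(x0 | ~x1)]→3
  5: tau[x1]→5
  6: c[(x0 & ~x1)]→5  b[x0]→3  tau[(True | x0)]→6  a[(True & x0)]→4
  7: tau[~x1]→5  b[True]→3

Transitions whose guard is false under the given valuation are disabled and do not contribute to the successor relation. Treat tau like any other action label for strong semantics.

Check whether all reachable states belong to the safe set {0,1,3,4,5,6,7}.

Answer: INVARIANT VIOLATED at state 2

Analysis:
Safe = {0,1,3,4,5,6,7}
Reach set: {0,1,2,3}
  0: ✓
  1: ✓
  2: outside
  3: ✓
reach 2 via b·b·tau — violates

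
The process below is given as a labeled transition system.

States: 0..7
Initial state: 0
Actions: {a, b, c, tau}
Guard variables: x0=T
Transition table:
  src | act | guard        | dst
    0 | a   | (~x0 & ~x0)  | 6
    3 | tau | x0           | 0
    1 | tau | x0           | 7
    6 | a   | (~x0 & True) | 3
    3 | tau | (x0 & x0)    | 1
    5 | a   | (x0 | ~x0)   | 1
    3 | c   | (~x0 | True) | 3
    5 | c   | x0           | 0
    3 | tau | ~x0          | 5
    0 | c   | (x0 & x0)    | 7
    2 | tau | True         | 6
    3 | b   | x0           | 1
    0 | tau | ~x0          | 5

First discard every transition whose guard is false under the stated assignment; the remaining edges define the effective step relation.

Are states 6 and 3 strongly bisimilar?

Answer: NOT BISIMILAR

Working:
Refine partition for ~:
  P[0] = {{0,1,2,3,4,5,6,7}}
  P[1] = {{0},{1,2},{3},{4,6,7},{5}}
Fixed point at round 2; 5 class(es).
class of 6: {4,6,7}; class of 3: {3}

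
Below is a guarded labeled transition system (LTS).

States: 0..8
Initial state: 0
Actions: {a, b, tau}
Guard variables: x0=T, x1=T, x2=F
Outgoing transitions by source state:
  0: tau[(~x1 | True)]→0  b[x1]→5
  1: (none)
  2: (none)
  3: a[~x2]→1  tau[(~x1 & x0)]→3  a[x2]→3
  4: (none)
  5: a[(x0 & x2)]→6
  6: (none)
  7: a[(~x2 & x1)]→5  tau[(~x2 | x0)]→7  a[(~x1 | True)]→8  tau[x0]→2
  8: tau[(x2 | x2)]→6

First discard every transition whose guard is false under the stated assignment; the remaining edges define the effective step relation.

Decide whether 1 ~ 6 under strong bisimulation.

Answer: BISIMILAR

Working:
Bisimulation quotient by refinement:
  π0 = {{0,1,2,3,4,5,6,7,8}}
  π1 = {{0},{1,2,4,5,6,8},{3},{7}}
stable after 2 split(s): 4 block(s)
[1]={1,2,4,5,6,8}  [6]={1,2,4,5,6,8}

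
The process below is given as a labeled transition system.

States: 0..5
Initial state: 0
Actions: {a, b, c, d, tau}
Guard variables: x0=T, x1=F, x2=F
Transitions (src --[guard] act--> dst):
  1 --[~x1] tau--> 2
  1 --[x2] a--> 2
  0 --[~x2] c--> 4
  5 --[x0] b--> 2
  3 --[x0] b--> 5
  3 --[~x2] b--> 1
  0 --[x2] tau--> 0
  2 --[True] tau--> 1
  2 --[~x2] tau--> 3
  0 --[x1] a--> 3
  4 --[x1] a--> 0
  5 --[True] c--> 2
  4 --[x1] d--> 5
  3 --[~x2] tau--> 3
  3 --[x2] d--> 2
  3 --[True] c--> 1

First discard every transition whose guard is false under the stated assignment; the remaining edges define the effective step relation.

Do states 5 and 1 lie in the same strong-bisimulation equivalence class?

Answer: NOT BISIMILAR

Working:
Refine partition for ~:
  round 0: {{0,1,2,3,4,5}}
  round 1: {{0},{1,2},{3},{4},{5}}
  round 2: {{0},{1},{2},{3},{4},{5}}
6 equivalence class(es) (converged in 3)
class of 5: {5}; class of 1: {1}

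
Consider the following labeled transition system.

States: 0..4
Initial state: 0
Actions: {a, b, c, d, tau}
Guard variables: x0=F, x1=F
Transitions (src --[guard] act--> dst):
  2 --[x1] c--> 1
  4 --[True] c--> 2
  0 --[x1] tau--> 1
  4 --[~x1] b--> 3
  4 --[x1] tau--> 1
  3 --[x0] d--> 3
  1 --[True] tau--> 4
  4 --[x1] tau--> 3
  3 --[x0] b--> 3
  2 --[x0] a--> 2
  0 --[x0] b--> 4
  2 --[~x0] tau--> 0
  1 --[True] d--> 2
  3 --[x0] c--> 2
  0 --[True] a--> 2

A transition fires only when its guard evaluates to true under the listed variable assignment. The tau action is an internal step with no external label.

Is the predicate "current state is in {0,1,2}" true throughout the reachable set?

Inv-set: {0,1,2}
Reachable = {0,2}
  0: ok
  2: ok

Answer: INVARIANT HOLDS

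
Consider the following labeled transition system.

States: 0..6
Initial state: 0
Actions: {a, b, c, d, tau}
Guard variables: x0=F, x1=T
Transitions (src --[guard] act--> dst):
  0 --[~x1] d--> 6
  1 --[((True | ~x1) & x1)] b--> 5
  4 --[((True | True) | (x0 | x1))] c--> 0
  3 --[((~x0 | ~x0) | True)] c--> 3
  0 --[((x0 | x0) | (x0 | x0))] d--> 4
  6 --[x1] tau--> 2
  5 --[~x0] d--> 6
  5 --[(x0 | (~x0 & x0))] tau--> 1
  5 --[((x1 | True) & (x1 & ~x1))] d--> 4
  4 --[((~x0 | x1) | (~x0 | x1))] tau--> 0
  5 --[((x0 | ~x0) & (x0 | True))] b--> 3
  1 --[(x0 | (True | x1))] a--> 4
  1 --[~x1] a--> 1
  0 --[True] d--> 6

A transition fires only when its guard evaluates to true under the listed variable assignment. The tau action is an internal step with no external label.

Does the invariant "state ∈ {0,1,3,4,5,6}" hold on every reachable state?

Safe = {0,1,3,4,5,6}
Reachable = {0,2,6}
  0: ok
  2: ✗ unsafe
  6: ok
witness against invariant: d·tau → 2

Answer: INVARIANT VIOLATED at state 2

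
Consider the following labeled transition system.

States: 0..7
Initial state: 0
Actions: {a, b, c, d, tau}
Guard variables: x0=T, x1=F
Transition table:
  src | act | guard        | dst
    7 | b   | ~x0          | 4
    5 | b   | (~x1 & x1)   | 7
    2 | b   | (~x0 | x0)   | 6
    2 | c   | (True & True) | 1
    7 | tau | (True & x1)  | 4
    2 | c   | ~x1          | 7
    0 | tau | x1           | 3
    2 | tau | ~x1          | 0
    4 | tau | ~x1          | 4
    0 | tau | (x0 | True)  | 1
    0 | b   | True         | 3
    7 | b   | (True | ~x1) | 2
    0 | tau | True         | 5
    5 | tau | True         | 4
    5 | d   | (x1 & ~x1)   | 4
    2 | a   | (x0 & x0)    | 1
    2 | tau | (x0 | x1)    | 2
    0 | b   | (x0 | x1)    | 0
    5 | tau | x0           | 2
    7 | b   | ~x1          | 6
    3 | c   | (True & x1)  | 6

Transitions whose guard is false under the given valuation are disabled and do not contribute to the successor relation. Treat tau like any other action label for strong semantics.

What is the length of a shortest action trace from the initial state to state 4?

Layered search for 4:
  Layer 0: {0}
  Layer 1: {1,3,5}
  Layer 2: {2,4}
4 enters at depth 2; path tau·tau

Answer: 2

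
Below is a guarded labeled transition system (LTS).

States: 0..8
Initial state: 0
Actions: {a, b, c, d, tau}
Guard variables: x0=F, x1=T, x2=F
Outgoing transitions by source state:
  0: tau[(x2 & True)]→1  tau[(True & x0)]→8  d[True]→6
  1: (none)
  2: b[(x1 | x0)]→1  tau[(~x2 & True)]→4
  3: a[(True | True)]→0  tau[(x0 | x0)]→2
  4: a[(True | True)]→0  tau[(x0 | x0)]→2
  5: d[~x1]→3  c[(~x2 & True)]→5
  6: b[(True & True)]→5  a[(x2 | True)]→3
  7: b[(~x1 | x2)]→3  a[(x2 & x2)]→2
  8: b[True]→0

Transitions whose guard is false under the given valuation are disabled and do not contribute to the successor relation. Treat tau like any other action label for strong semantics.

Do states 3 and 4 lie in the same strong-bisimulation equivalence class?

Answer: BISIMILAR

Analysis:
Refine partition for ~:
  round 0: {{0,1,2,3,4,5,6,7,8}}
  round 1: {{0},{1,7},{2},{3,4},{5},{6},{8}}
7 equivalence class(es) (converged in 2)
[3]={3,4}  [4]={3,4}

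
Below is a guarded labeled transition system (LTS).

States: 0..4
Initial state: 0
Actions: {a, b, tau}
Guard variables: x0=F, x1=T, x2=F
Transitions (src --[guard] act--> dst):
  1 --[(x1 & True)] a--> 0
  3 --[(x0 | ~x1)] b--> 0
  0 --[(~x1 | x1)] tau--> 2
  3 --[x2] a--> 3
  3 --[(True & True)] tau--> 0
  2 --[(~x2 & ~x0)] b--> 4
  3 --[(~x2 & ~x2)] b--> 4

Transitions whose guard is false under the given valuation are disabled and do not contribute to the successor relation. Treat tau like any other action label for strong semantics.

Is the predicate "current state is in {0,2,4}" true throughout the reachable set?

Inv-set: {0,2,4}
R = {0,2,4}
  0: safe
  2: safe
  4: safe

Answer: INVARIANT HOLDS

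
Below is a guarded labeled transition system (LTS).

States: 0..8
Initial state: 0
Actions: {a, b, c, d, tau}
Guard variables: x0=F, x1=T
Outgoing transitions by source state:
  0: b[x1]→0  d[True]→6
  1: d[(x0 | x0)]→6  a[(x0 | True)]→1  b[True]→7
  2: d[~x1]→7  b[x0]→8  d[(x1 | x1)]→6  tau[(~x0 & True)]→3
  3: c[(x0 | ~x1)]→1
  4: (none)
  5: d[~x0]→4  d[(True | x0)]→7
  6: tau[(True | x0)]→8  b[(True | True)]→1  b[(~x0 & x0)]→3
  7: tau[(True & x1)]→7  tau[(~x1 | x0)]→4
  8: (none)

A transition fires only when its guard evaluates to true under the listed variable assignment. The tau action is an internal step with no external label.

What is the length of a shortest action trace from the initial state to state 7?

Layered search for 7:
  depth 0: {0}
  depth 1: {6}
  depth 2: {1,8}
  depth 3: {7}
first hit 7 at d=3 via d·b·b

Answer: 3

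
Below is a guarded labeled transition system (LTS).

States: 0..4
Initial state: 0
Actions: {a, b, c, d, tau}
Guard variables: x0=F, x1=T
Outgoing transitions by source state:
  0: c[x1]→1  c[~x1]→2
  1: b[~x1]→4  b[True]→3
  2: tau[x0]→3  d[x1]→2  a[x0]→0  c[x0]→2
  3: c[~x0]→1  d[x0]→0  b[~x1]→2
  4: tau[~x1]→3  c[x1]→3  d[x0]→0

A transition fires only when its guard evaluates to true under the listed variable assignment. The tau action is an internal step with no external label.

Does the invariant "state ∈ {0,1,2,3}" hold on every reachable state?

Answer: INVARIANT HOLDS

Analysis:
Allowed set {0,1,2,3}
R = {0,1,3}
  0: ok
  1: ok
  3: ok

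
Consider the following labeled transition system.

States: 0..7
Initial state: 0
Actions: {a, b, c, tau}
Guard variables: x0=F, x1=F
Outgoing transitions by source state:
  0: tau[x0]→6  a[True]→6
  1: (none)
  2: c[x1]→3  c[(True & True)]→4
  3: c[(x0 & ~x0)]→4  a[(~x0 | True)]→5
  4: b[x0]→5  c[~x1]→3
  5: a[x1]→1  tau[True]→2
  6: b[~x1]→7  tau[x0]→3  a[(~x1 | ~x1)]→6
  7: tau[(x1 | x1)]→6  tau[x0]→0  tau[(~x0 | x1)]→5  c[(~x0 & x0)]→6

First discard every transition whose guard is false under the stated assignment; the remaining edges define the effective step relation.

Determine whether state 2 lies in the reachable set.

Guard filter leaves 8 enabled edge(s).
L0 = {0}
L1 = {6}  total {0,6}
L2 = {7}  total {0,6,7}
L3 = {5}  total {0,5,6,7}
L4 = {2}  total {0,2,5,6,7}
L5 = {4}  total {0,2,4,5,6,7}
L6 = {3}  total {0,2,3,4,5,6,7}
R = {0,2,3,4,5,6,7}
witness 2: a·b·tau·tau

Answer: REACHABLE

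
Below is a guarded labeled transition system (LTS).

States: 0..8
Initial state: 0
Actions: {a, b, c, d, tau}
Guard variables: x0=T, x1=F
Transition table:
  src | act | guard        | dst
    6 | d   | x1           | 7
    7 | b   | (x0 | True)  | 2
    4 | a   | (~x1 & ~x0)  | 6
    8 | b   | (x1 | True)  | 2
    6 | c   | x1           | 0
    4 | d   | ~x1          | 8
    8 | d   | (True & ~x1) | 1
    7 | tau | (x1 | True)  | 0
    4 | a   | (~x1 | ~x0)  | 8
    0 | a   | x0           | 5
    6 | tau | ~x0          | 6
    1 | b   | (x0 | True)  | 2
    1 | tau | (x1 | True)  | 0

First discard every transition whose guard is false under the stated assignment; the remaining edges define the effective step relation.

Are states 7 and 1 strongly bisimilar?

Bisimulation quotient by refinement:
  round 0: {{0,1,2,3,4,5,6,7,8}}
  round 1: {{0},{1,7},{2,3,5,6},{4},{8}}
Fixed point at round 2; 5 class(es).
7∈{1,7}, 1∈{1,7}

Answer: BISIMILAR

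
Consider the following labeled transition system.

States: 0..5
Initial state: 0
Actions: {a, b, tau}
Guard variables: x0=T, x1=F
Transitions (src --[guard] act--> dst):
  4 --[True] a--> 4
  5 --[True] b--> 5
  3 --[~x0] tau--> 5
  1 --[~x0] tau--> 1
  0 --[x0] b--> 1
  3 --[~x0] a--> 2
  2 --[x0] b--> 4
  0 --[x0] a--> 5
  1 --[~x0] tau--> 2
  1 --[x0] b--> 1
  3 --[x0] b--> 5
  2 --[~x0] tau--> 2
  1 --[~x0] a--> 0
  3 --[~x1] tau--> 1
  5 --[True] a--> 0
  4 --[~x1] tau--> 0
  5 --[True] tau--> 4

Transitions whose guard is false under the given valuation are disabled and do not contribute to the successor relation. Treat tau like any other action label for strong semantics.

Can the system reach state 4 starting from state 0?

Guard filter leaves 11 enabled edge(s).
L0 = {0}
L1 = {1,5}  now seen {0,1,5}
L2 = {4}  now seen {0,1,4,5}
R = {0,1,4,5}
trace reaching 4: a·tau

Answer: REACHABLE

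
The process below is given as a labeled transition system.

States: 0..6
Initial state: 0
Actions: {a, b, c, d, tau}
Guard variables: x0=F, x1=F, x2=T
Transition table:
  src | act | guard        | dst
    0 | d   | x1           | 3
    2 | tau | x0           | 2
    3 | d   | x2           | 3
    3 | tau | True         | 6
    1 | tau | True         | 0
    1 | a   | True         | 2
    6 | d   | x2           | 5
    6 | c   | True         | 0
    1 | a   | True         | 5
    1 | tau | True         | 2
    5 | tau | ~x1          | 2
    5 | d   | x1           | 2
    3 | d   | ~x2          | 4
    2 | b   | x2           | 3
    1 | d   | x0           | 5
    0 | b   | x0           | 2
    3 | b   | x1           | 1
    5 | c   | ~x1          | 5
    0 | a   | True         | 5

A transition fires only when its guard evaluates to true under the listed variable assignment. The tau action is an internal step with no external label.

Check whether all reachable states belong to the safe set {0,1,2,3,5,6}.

Allowed set {0,1,2,3,5,6}
Reachable = {0,2,3,5,6}
  0: ok
  2: ok
  3: ok
  5: ok
  6: ok

Answer: INVARIANT HOLDS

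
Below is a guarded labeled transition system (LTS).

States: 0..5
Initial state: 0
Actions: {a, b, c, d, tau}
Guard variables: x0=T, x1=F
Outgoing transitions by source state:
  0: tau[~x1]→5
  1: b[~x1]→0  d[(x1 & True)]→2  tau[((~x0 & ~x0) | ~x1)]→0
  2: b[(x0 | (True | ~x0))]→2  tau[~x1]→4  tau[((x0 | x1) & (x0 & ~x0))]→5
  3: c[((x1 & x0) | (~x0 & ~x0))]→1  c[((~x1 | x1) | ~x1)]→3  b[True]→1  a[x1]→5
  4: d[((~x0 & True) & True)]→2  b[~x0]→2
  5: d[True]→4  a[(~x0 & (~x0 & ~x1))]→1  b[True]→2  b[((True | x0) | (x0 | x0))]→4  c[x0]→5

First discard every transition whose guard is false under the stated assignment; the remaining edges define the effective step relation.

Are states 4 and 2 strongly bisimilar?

Compute ~ classes (split until stable):
  π0 = {{0,1,2,3,4,5}}
  π1 = {{0},{1,2},{3},{4},{5}}
  π2 = {{0},{1},{2},{3},{4},{5}}
stable after 3 split(s): 6 block(s)
class of 4: {4}; class of 2: {2}

Answer: NOT BISIMILAR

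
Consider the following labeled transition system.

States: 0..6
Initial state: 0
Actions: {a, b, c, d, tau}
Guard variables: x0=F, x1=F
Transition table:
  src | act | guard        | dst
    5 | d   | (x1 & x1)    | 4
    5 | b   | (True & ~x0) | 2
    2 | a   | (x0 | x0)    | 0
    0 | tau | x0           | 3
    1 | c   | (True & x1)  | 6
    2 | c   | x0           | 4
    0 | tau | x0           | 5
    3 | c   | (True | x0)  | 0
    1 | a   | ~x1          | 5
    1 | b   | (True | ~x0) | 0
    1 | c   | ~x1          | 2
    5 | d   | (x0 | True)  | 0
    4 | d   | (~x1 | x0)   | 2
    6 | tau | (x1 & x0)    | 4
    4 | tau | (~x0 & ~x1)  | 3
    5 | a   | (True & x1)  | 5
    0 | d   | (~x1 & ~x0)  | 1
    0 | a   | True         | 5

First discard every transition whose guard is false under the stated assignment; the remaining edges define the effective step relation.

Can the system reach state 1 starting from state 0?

After dropping false guards: 10 live edges.
Layer 0: {0}
Layer 1: {1,5}  now seen {0,1,5}
Layer 2: {2}  now seen {0,1,2,5}
R = {0,1,2,5}
witness 1: d

Answer: REACHABLE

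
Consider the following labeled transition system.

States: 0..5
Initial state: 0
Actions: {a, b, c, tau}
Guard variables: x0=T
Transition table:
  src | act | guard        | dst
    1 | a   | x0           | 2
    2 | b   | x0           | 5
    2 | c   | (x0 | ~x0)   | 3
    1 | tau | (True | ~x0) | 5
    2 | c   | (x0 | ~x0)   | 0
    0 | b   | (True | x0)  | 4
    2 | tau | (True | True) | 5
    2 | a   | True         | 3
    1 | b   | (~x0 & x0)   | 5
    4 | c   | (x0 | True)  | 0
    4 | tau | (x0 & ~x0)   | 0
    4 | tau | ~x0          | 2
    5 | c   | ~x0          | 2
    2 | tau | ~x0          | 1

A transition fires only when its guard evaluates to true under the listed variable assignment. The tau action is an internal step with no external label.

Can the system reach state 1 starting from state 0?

Answer: UNREACHABLE

Working:
Guard filter leaves 9 enabled edge(s).
Layer 0: {0}
Layer 1: {4}  cumulative {0,4}
Reachable = {0,4}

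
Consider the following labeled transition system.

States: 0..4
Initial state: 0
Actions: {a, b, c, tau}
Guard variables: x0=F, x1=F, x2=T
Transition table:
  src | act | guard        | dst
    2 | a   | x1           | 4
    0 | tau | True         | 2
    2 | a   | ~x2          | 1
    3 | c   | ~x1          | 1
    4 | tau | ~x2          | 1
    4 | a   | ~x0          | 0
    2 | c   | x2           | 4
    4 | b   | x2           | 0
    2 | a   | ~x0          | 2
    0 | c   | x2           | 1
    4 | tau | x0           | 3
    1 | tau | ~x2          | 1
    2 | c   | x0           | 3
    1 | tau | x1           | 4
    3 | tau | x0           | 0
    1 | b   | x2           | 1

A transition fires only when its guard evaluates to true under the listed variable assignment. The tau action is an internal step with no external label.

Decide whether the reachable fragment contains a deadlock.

Reachable = {0,1,2,4}
  0: c→1  tau→2  [2 exit(s)]
  1: b→1  [1 exit(s)]
  2: a→2  c→4  [2 exit(s)]
  4: a→0  b→0  [2 exit(s)]

Answer: DEADLOCK-FREE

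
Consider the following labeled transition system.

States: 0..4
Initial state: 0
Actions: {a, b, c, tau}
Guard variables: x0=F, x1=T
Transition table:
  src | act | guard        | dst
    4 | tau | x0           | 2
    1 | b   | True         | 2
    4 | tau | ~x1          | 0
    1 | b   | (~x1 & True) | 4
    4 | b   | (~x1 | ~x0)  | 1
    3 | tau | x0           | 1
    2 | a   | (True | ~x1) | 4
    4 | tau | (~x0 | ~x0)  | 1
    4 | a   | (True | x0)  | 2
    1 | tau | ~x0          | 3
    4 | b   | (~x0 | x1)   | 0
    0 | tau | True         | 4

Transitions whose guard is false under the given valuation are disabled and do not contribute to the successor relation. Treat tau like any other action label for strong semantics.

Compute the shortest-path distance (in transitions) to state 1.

BFS to 1:
  depth 0: {0}
  depth 1: {4}
  depth 2: {1,2}
first hit 1 at d=2 via tau·b

Answer: 2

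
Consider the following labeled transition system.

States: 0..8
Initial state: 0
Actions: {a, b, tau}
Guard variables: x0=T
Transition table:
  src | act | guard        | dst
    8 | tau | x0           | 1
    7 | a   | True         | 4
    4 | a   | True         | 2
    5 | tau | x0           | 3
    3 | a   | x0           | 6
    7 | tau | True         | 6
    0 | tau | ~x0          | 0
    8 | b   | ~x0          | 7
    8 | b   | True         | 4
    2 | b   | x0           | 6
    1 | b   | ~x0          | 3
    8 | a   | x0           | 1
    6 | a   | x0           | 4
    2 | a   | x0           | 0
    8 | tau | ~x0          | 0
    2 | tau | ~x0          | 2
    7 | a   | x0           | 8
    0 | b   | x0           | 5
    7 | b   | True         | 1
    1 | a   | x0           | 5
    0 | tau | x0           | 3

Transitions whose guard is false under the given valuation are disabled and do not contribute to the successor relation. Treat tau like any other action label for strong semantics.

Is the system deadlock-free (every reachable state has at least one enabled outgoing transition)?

Reachable = {0,2,3,4,5,6}
  0: b→5  tau→3  [2 out]
  2: a→0  b→6  [2 out]
  3: a→6  [1 out]
  4: a→2  [1 out]
  5: tau→3  [1 out]
  6: a→4  [1 out]

Answer: DEADLOCK-FREE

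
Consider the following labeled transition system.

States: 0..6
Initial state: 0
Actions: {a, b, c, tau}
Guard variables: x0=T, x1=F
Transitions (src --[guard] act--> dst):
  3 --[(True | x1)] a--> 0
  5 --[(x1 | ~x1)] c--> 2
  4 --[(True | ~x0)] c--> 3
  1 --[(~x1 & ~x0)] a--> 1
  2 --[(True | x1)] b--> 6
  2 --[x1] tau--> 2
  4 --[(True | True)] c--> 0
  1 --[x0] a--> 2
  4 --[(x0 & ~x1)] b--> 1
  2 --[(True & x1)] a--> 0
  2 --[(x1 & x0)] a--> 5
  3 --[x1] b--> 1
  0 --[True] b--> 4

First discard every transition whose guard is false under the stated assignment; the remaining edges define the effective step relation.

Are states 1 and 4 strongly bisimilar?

Compute ~ classes (split until stable):
  round 0: {{0,1,2,3,4,5,6}}
  round 1: {{0,2},{1,3},{4},{5},{6}}
  round 2: {{0},{1,3},{2},{4},{5},{6}}
  round 3: {{0},{1},{2},{3},{4},{5},{6}}
stable after 4 split(s): 7 block(s)
class of 1: {1}; class of 4: {4}

Answer: NOT BISIMILAR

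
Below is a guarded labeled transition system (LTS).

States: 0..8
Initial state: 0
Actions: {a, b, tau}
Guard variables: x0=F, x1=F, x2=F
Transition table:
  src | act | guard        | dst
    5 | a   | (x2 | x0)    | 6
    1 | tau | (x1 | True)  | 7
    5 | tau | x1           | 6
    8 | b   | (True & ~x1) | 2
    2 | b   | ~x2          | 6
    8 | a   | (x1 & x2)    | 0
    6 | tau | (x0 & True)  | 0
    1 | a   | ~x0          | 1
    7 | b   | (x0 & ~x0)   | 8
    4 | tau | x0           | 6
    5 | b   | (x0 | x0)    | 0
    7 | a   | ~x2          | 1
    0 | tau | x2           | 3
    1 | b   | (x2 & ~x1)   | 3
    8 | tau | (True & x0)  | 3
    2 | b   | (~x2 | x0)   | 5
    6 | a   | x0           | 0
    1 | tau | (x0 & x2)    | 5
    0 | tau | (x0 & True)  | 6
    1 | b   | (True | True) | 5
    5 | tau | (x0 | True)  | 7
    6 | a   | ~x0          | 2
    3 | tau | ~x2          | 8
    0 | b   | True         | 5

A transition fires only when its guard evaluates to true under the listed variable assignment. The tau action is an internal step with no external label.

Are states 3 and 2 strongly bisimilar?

Answer: NOT BISIMILAR

Trace:
Refine partition for ~:
  π0 = {{0,1,2,3,4,5,6,7,8}}
  π1 = {{0,2,8},{1},{3,5},{4},{6,7}}
  π2 = {{0},{1},{2},{3},{4},{5},{6},{7},{8}}
9 equivalence class(es) (converged in 3)
3∈{3}, 2∈{2}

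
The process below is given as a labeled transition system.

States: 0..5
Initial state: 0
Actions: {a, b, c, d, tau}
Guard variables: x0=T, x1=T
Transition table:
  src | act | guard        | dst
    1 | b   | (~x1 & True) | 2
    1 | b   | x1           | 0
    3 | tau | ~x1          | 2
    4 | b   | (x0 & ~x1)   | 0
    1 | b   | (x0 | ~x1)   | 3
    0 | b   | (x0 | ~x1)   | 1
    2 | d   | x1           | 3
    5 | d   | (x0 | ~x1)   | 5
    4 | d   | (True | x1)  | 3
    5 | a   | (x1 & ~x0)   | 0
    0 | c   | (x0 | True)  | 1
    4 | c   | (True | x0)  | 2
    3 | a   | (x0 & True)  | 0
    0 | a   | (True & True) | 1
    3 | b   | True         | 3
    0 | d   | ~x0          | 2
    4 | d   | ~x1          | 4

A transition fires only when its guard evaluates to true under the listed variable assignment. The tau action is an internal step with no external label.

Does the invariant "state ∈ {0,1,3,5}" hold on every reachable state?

Answer: INVARIANT HOLDS

Trace:
Allowed set {0,1,3,5}
R = {0,1,3}
  0: ✓
  1: ✓
  3: ✓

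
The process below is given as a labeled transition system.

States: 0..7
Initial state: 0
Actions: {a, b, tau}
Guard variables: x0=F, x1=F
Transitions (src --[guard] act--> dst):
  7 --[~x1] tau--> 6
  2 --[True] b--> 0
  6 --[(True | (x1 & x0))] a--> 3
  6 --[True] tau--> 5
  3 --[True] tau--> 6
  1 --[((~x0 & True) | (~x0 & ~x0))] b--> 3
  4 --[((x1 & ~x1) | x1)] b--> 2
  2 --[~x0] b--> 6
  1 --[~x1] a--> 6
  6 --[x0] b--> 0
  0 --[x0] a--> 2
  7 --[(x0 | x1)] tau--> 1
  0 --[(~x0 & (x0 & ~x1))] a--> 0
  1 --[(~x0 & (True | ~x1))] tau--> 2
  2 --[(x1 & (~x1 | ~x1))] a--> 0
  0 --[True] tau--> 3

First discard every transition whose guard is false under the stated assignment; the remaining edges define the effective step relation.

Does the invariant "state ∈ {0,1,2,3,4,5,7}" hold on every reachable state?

Allowed set {0,1,2,3,4,5,7}
R = {0,3,5,6}
  0: ok
  3: ok
  5: ok
  6: ✗ unsafe
counterexample path to 6: tau·tau

Answer: INVARIANT VIOLATED at state 6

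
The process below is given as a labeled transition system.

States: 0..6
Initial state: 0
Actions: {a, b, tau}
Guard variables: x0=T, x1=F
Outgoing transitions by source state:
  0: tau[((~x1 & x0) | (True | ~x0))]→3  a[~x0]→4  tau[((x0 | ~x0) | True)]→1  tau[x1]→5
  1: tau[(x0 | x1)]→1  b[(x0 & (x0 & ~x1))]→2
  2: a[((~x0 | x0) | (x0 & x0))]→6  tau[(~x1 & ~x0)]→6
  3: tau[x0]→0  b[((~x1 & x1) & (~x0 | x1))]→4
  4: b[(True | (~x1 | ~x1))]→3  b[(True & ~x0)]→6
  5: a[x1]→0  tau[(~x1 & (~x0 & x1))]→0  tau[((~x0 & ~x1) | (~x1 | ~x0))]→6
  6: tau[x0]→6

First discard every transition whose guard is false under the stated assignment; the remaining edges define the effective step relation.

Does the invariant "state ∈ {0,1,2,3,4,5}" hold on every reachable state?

Answer: INVARIANT VIOLATED at state 6

Trace:
Allowed set {0,1,2,3,4,5}
Reachable = {0,1,2,3,6}
  0: ok
  1: ok
  2: ok
  3: ok
  6: outside
witness against invariant: tau·b·a → 6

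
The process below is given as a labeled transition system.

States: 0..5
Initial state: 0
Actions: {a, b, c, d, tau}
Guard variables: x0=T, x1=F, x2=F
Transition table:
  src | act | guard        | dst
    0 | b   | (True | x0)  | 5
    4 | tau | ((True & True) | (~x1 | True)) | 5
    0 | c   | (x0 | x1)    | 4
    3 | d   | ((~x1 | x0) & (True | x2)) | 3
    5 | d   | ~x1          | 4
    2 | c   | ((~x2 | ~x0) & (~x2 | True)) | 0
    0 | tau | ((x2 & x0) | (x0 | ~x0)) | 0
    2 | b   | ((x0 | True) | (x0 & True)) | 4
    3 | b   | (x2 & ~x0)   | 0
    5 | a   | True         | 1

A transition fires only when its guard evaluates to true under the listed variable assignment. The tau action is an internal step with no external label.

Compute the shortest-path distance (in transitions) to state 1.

Layered search for 1:
  Layer 0: {0}
  Layer 1: {4,5}
  Layer 2: {1}
1 enters at depth 2; path b·a

Answer: 2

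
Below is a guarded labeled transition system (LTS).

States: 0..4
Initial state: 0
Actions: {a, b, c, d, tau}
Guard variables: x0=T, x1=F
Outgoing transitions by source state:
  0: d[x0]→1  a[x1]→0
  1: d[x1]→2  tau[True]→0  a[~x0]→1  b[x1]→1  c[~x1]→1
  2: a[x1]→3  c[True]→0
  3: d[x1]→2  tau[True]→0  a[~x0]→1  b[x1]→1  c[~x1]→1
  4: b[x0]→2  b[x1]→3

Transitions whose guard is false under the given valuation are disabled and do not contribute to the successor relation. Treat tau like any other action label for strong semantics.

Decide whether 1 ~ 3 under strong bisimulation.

Answer: BISIMILAR

Working:
Compute ~ classes (split until stable):
  P[0] = {{0,1,2,3,4}}
  P[1] = {{0},{1,3},{2},{4}}
4 equivalence class(es) (converged in 2)
[1]={1,3}  [3]={1,3}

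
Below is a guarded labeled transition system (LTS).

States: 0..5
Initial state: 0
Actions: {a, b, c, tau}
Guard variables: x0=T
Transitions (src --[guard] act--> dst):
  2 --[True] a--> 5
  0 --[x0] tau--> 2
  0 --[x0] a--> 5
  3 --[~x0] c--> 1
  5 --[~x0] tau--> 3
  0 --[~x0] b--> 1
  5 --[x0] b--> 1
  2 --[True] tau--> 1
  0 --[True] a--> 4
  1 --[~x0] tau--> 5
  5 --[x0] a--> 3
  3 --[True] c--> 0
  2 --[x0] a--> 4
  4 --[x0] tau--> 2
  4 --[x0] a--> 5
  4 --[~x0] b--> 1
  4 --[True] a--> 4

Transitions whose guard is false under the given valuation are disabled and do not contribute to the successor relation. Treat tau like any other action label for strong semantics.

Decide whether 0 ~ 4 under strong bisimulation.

Bisimulation quotient by refinement:
  P[0] = {{0,1,2,3,4,5}}
  P[1] = {{0,2,4},{1},{3},{5}}
  P[2] = {{0,4},{1},{2},{3},{5}}
stable after 3 split(s): 5 block(s)
class of 0: {0,4}; class of 4: {0,4}

Answer: BISIMILAR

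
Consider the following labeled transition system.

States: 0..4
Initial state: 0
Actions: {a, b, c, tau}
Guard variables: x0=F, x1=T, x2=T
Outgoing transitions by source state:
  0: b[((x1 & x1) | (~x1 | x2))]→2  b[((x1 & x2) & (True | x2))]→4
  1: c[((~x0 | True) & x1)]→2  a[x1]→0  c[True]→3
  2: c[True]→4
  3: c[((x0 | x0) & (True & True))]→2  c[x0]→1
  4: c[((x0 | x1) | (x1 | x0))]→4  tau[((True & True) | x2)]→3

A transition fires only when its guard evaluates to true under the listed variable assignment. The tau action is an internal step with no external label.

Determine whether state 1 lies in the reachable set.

Answer: UNREACHABLE

Analysis:
8 transition(s) survive guard evaluation.
L0 = {0}
L1 = {2,4}  now seen {0,2,4}
L2 = {3}  now seen {0,2,3,4}
Reachable = {0,2,3,4}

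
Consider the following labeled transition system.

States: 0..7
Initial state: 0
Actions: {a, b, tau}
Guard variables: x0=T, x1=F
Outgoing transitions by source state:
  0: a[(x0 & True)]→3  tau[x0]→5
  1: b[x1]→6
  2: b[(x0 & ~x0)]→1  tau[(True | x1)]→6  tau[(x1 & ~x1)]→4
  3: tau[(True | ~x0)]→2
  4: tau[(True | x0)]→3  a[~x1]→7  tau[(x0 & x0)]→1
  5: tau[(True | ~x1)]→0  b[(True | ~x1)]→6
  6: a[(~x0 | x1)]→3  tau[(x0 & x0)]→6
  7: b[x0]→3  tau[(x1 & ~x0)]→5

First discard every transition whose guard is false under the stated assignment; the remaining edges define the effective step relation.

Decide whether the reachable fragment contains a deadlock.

Reach set: {0,2,3,5,6}
  0: a→3  tau→5  [2 out]
  2: tau→6  [1 out]
  3: tau→2  [1 out]
  5: b→6  tau→0  [2 out]
  6: tau→6  [1 out]

Answer: DEADLOCK-FREE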